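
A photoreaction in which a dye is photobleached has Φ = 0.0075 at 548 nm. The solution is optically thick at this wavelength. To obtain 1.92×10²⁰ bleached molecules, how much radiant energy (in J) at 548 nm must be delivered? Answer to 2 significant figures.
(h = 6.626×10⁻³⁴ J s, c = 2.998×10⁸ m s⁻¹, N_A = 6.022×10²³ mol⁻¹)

9300 J

Product: 1.92×10²⁰ / 6.022×10²³ = 3.188×10⁻⁴ mol.
Photons that must be absorbed: 3.188×10⁻⁴ / 0.0075 = 0.04251 mol.
Photon energy: hc/λ = 3.625×10⁻¹⁹ J; per mole, 2.183×10⁵ J mol⁻¹.
Energy required: 0.04251 × 2.183×10⁵ = 9300 J.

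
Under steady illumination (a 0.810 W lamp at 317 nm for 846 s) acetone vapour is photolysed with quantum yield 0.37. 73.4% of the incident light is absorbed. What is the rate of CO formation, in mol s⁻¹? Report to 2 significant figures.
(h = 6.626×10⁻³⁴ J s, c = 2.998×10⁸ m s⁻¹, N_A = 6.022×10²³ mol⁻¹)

Photon energy at 317 nm: hc/λ = (6.626×10⁻³⁴)(2.998×10⁸)/(317×10⁻⁹) = 6.266×10⁻¹⁹ J.
Energy delivered: (0.810 W)(846 s) = 685.3 J.
Photons incident: 685.3 / 6.266×10⁻¹⁹ = 1.094×10²¹, i.e. 1.094×10²¹/6.022×10²³ = 0.001817 mol.
Photons absorbed: 0.734 × 0.001817 = 0.001334 mol.
Product formed: 0.37 × 0.001334 = 4.936×10⁻⁴ mol.
Rate: 4.936×10⁻⁴ / 846 s = 5.8×10⁻⁷ mol s⁻¹.

5.8×10⁻⁷ mol s⁻¹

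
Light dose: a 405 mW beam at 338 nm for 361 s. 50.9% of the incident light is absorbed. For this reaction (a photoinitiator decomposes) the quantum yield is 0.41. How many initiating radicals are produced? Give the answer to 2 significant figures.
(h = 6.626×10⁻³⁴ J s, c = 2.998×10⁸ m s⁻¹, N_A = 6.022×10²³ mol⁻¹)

Photon energy at 338 nm: hc/λ = (6.626×10⁻³⁴)(2.998×10⁸)/(338×10⁻⁹) = 5.877×10⁻¹⁹ J.
Energy delivered: (405 mW)(361 s) = 146.2 J.
Photons incident: 146.2 / 5.877×10⁻¹⁹ = 2.488×10²⁰, i.e. 2.488×10²⁰/6.022×10²³ = 4.132×10⁻⁴ mol.
Photons absorbed: 0.509 × 4.132×10⁻⁴ = 2.103×10⁻⁴ mol.
Product: Φ × n_abs = 0.41 × 2.103×10⁻⁴ = 8.622×10⁻⁵ mol.
As a count: 8.622×10⁻⁵ × 6.022×10²³ = 5.2×10¹⁹.

5.2×10¹⁹ initiating radicals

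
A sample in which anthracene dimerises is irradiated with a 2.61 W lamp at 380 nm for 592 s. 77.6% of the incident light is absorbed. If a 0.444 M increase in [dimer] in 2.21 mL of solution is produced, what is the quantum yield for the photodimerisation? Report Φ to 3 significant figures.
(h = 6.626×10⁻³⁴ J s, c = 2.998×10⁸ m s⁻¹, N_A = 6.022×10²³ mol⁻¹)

Product: (0.444 M)(0.00221 L) = 9.812×10⁻⁴ mol.
Photon energy at 380 nm: hc/λ = (6.626×10⁻³⁴)(2.998×10⁸)/(380×10⁻⁹) = 5.228×10⁻¹⁹ J.
Energy delivered: (2.61 W)(592 s) = 1545 J.
Photons incident: 1545 / 5.228×10⁻¹⁹ = 2.955×10²¹, i.e. 2.955×10²¹/6.022×10²³ = 0.004907 mol.
Photons absorbed: 0.776 × 0.004907 = 0.003808 mol.
Φ = 9.812×10⁻⁴ mol / 0.003808 mol photons = 0.258.

Φ = 0.258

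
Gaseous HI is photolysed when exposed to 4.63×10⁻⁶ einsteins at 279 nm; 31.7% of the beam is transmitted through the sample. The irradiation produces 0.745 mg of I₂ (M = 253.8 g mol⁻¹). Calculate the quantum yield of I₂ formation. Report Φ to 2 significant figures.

Product: 0.745 mg / 253.8 g mol⁻¹ = 2.935×10⁻⁶ mol.
Fraction absorbed: 1 − 31.7/100 = 0.6830.
Photons absorbed: 0.6830 × 4.63×10⁻⁶ = 3.162×10⁻⁶ mol.
Φ = 2.935×10⁻⁶ mol / 3.162×10⁻⁶ mol photons = 0.93.

Φ = 0.93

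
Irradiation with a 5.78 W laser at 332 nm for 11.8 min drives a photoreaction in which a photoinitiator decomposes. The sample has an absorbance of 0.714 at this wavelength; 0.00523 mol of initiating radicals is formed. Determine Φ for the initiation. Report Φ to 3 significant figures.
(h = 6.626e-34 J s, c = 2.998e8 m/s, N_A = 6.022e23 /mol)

Φ = 0.571

Photon energy at 332 nm: hc/λ = (6.626e-34)(2.998e8)/(332e-9) = 5.983e-19 J.
Energy delivered: (5.78 W)(708 s) = 4092 J.
Photons incident: 4092 / 5.983e-19 = 6.839e21, i.e. 6.839e21/6.022e23 = 0.01136 mol.
Fraction absorbed: 1 − 10^(−0.714) = 0.8068.
Photons absorbed: 0.8068 × 0.01136 = 0.009165 mol.
Φ = 0.00523 mol / 0.009165 mol photons = 0.571.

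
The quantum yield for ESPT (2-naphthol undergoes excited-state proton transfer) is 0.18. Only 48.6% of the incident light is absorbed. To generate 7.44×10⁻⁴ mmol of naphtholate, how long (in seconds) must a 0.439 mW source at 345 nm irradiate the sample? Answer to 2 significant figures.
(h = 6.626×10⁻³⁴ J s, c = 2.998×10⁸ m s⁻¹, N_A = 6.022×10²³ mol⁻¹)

Product: 7.44×10⁻⁴ mmol = 7.44×10⁻⁷ mol.
Photons that must be absorbed: 7.44×10⁻⁷ / 0.18 = 4.133×10⁻⁶ mol.
Incident photons needed: 4.133×10⁻⁶ / 0.486 = 8.504×10⁻⁶ mol.
Photon energy: hc/λ = 5.758×10⁻¹⁹ J; per mole, 3.467×10⁵ J mol⁻¹.
Energy required: 8.504×10⁻⁶ × 3.467×10⁵ = 2.948 J.
Time: 2.948 J / 0.000439 W = 6700 s.

t ≈ 6700 s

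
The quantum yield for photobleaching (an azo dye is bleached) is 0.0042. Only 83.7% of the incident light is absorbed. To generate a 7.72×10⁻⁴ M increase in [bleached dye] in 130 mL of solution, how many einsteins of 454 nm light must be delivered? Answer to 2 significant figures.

0.029 einstein

Product: (7.72×10⁻⁴ M)(0.13 L) = 1.004×10⁻⁴ mol.
Photons that must be absorbed: 1.004×10⁻⁴ / 0.0042 = 0.02390 mol.
Incident photons needed: 0.02390 / 0.837 = 0.02855 mol.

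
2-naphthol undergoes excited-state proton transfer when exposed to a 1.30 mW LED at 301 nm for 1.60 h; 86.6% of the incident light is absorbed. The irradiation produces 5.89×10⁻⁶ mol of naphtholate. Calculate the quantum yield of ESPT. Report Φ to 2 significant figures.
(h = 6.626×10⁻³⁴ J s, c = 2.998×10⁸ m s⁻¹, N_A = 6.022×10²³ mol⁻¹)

Photon energy at 301 nm: hc/λ = (6.626×10⁻³⁴)(2.998×10⁸)/(301×10⁻⁹) = 6.600×10⁻¹⁹ J.
Energy delivered: (1.30 mW)(5760 s) = 7.488 J.
Photons incident: 7.488 / 6.600×10⁻¹⁹ = 1.135×10¹⁹, i.e. 1.135×10¹⁹/6.022×10²³ = 1.885×10⁻⁵ mol.
Photons absorbed: 0.866 × 1.885×10⁻⁵ = 1.632×10⁻⁵ mol.
Φ = 5.89×10⁻⁶ mol / 1.632×10⁻⁵ mol photons = 0.36.

Φ = 0.36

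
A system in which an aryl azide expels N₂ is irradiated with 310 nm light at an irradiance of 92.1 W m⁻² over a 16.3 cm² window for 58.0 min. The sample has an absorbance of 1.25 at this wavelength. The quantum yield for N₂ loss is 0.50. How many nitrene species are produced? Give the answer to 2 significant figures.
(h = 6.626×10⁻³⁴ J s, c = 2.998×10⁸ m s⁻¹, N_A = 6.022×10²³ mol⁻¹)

3.8×10²⁰ species

Photon energy at 310 nm: hc/λ = (6.626×10⁻³⁴)(2.998×10⁸)/(310×10⁻⁹) = 6.408×10⁻¹⁹ J.
Energy delivered: (92.1 W m⁻²)(16.3×10⁻⁴ m²)(3480 s) = 522.4 J.
Photons incident: 522.4 / 6.408×10⁻¹⁹ = 8.152×10²⁰, i.e. 8.152×10²⁰/6.022×10²³ = 0.001354 mol.
Fraction absorbed: 1 − 10^(−1.25) = 0.9438.
Photons absorbed: 0.9438 × 0.001354 = 0.001278 mol.
Product: Φ × n_abs = 0.50 × 0.001278 = 6.390×10⁻⁴ mol.
As a count: 6.390×10⁻⁴ × 6.022×10²³ = 3.8×10²⁰.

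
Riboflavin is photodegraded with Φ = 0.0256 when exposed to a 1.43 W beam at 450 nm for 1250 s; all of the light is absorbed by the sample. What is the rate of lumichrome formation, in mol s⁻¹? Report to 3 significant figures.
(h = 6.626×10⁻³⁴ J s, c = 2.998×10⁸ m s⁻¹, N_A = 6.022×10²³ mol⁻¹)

Photon energy at 450 nm: hc/λ = (6.626×10⁻³⁴)(2.998×10⁸)/(450×10⁻⁹) = 4.414×10⁻¹⁹ J.
Energy delivered: (1.43 W)(1250 s) = 1788 J.
Photons incident: 1788 / 4.414×10⁻¹⁹ = 4.051×10²¹, i.e. 4.051×10²¹/6.022×10²³ = 0.006727 mol.
Product formed: 0.0256 × 0.006727 = 1.722×10⁻⁴ mol.
Rate: 1.722×10⁻⁴ / 1250 s = 1.38×10⁻⁷ mol s⁻¹.

1.38×10⁻⁷ mol s⁻¹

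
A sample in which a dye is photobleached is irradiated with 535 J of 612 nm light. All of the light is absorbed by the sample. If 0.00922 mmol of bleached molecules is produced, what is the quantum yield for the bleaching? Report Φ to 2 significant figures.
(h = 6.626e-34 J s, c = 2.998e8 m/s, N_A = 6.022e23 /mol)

Φ = 0.0034

Product: 0.00922 mmol = 9.22e-6 mol.
Photon energy at 612 nm: hc/λ = (6.626e-34)(2.998e8)/(612e-9) = 3.246e-19 J.
Photons incident: 535 / 3.246e-19 = 1.648e21, i.e. 1.648e21/6.022e23 = 0.002737 mol.
Φ = 9.22e-6 mol / 0.002737 mol photons = 0.0034.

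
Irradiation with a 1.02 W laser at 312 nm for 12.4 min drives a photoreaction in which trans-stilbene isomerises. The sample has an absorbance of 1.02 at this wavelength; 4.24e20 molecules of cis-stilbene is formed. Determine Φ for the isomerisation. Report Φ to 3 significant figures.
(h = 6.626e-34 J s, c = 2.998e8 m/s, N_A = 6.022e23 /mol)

Product: 4.24e20 / 6.022e23 = 7.041e-4 mol.
Photon energy at 312 nm: hc/λ = (6.626e-34)(2.998e8)/(312e-9) = 6.367e-19 J.
Energy delivered: (1.02 W)(744 s) = 758.9 J.
Photons incident: 758.9 / 6.367e-19 = 1.192e21, i.e. 1.192e21/6.022e23 = 0.001979 mol.
Fraction absorbed: 1 − 10^(−1.02) = 0.9045.
Photons absorbed: 0.9045 × 0.001979 = 0.001790 mol.
Φ = 7.041e-4 mol / 0.001790 mol photons = 0.393.

Φ = 0.393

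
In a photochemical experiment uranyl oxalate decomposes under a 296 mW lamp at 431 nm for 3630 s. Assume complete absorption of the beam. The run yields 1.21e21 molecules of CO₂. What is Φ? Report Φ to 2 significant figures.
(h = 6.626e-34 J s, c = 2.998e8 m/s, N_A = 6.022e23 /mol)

Product: 1.21e21 / 6.022e23 = 0.002009 mol.
Photon energy at 431 nm: hc/λ = (6.626e-34)(2.998e8)/(431e-9) = 4.609e-19 J.
Energy delivered: (296 mW)(3630 s) = 1074 J.
Photons incident: 1074 / 4.609e-19 = 2.330e21, i.e. 2.330e21/6.022e23 = 0.003869 mol.
Φ = 0.002009 mol / 0.003869 mol photons = 0.52.

Φ = 0.52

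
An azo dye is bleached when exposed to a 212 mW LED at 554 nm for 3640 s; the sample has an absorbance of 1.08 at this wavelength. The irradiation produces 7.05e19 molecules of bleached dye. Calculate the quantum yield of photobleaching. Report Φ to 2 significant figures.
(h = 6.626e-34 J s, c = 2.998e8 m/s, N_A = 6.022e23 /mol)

Product: 7.05e19 / 6.022e23 = 1.171e-4 mol.
Photon energy at 554 nm: hc/λ = (6.626e-34)(2.998e8)/(554e-9) = 3.586e-19 J.
Energy delivered: (212 mW)(3640 s) = 771.7 J.
Photons incident: 771.7 / 3.586e-19 = 2.152e21, i.e. 2.152e21/6.022e23 = 0.003574 mol.
Fraction absorbed: 1 − 10^(−1.08) = 0.9168.
Photons absorbed: 0.9168 × 0.003574 = 0.003277 mol.
Φ = 1.171e-4 mol / 0.003277 mol photons = 0.036.

Φ = 0.036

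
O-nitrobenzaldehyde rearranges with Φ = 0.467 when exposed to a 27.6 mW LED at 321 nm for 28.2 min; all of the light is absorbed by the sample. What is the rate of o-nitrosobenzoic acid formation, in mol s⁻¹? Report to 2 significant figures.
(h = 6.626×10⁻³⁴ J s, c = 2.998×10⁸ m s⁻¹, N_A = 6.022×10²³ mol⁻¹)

3.5×10⁻⁸ mol s⁻¹

Photon energy at 321 nm: hc/λ = (6.626×10⁻³⁴)(2.998×10⁸)/(321×10⁻⁹) = 6.188×10⁻¹⁹ J.
Energy delivered: (27.6 mW)(1692 s) = 46.70 J.
Photons incident: 46.70 / 6.188×10⁻¹⁹ = 7.547×10¹⁹, i.e. 7.547×10¹⁹/6.022×10²³ = 1.253×10⁻⁴ mol.
Product formed: 0.467 × 1.253×10⁻⁴ = 5.852×10⁻⁵ mol.
Rate: 5.852×10⁻⁵ / 1692 s = 3.5×10⁻⁸ mol s⁻¹.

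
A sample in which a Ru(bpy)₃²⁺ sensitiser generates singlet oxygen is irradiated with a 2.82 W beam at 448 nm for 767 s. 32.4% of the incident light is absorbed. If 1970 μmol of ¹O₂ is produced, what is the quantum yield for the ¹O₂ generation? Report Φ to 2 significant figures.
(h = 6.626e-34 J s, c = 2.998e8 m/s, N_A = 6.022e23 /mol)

Product: 1970 μmol = 0.00197 mol.
Photon energy at 448 nm: hc/λ = (6.626e-34)(2.998e8)/(448e-9) = 4.434e-19 J.
Energy delivered: (2.82 W)(767 s) = 2163 J.
Photons incident: 2163 / 4.434e-19 = 4.878e21, i.e. 4.878e21/6.022e23 = 0.008100 mol.
Photons absorbed: 0.324 × 0.008100 = 0.002624 mol.
Φ = 0.00197 mol / 0.002624 mol photons = 0.75.

Φ = 0.75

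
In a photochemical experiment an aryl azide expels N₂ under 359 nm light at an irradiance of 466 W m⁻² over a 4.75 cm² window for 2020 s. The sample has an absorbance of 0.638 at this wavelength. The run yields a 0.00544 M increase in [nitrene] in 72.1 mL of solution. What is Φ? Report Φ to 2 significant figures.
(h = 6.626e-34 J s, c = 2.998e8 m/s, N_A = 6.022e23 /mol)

Product: (0.00544 M)(0.0721 L) = 3.922e-4 mol.
Photon energy at 359 nm: hc/λ = (6.626e-34)(2.998e8)/(359e-9) = 5.533e-19 J.
Energy delivered: (466 W m⁻²)(4.75e-4 m²)(2020 s) = 447.1 J.
Photons incident: 447.1 / 5.533e-19 = 8.081e20, i.e. 8.081e20/6.022e23 = 0.001342 mol.
Fraction absorbed: 1 − 10^(−0.638) = 0.7699.
Photons absorbed: 0.7699 × 0.001342 = 0.001033 mol.
Φ = 3.922e-4 mol / 0.001033 mol photons = 0.38.

Φ = 0.38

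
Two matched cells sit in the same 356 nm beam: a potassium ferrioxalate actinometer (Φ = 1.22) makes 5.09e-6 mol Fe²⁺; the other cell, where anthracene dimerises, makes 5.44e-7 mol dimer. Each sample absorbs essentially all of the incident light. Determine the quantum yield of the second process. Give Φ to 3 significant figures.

Photons absorbed by the actinometer: 5.09e-6 / 1.22 = 4.172e-6 mol.
Φ(unknown) = 5.44e-7 / 4.172e-6 = 0.130.

Φ = 0.130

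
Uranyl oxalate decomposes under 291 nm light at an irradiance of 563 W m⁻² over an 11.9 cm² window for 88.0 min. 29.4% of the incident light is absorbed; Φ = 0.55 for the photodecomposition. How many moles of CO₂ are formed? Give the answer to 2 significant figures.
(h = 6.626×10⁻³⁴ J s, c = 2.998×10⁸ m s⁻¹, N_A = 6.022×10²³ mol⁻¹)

0.0014 mol

Photon energy at 291 nm: hc/λ = (6.626×10⁻³⁴)(2.998×10⁸)/(291×10⁻⁹) = 6.826×10⁻¹⁹ J.
Energy delivered: (563 W m⁻²)(11.9×10⁻⁴ m²)(5280 s) = 3537 J.
Photons incident: 3537 / 6.826×10⁻¹⁹ = 5.182×10²¹, i.e. 5.182×10²¹/6.022×10²³ = 0.008605 mol.
Photons absorbed: 0.294 × 0.008605 = 0.002530 mol.
Product: Φ × n_abs = 0.55 × 0.002530 = 0.001392 mol.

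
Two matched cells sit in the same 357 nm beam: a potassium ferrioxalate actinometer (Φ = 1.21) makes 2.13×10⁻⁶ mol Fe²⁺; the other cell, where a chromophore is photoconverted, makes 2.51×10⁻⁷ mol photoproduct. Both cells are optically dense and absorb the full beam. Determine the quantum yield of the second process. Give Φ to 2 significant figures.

Φ = 0.14

Photons absorbed by the actinometer: 2.13×10⁻⁶ / 1.21 = 1.760×10⁻⁶ mol.
Φ(unknown) = 2.51×10⁻⁷ / 1.760×10⁻⁶ = 0.14.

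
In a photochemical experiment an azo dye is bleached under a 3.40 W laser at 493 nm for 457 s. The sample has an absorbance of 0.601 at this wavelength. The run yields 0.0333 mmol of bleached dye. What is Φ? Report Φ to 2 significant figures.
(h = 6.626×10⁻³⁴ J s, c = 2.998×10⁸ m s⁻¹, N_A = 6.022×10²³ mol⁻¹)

Product: 0.0333 mmol = 3.33×10⁻⁵ mol.
Photon energy at 493 nm: hc/λ = (6.626×10⁻³⁴)(2.998×10⁸)/(493×10⁻⁹) = 4.029×10⁻¹⁹ J.
Energy delivered: (3.40 W)(457 s) = 1554 J.
Photons incident: 1554 / 4.029×10⁻¹⁹ = 3.857×10²¹, i.e. 3.857×10²¹/6.022×10²³ = 0.006405 mol.
Fraction absorbed: 1 − 10^(−0.601) = 0.7494.
Photons absorbed: 0.7494 × 0.006405 = 0.004800 mol.
Φ = 3.33×10⁻⁵ mol / 0.004800 mol photons = 0.0069.

Φ = 0.0069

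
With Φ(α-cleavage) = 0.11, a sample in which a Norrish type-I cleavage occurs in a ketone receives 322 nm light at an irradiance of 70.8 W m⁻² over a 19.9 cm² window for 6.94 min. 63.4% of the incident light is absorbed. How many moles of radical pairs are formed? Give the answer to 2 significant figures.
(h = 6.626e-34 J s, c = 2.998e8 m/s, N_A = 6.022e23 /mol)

1.1e-5 mol

Photon energy at 322 nm: hc/λ = (6.626e-34)(2.998e8)/(322e-9) = 6.169e-19 J.
Energy delivered: (70.8 W m⁻²)(19.9e-4 m²)(416.4 s) = 58.67 J.
Photons incident: 58.67 / 6.169e-19 = 9.510e19, i.e. 9.510e19/6.022e23 = 1.579e-4 mol.
Photons absorbed: 0.634 × 1.579e-4 = 1.001e-4 mol.
Product: Φ × n_abs = 0.11 × 1.001e-4 = 1.101e-5 mol.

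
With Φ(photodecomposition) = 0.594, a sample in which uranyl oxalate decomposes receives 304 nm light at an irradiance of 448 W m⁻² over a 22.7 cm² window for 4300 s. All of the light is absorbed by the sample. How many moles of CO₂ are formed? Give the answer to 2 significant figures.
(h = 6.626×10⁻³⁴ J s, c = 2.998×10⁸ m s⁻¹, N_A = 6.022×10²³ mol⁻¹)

0.0066 mol

Photon energy at 304 nm: hc/λ = (6.626×10⁻³⁴)(2.998×10⁸)/(304×10⁻⁹) = 6.534×10⁻¹⁹ J.
Energy delivered: (448 W m⁻²)(22.7×10⁻⁴ m²)(4300 s) = 4373 J.
Photons incident: 4373 / 6.534×10⁻¹⁹ = 6.693×10²¹, i.e. 6.693×10²¹/6.022×10²³ = 0.01111 mol.
Product: Φ × n_abs = 0.594 × 0.01111 = 0.006599 mol.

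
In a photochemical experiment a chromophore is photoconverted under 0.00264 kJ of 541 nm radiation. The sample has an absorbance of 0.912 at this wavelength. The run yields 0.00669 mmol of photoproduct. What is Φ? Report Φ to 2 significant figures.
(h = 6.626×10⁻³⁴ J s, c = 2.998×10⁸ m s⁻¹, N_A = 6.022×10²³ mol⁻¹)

Φ = 0.64

Product: 0.00669 mmol = 6.69×10⁻⁶ mol.
Photon energy at 541 nm: hc/λ = (6.626×10⁻³⁴)(2.998×10⁸)/(541×10⁻⁹) = 3.672×10⁻¹⁹ J.
Incident energy: 0.00264 kJ = 2.64 J.
Photons incident: 2.64 / 3.672×10⁻¹⁹ = 7.190×10¹⁸, i.e. 7.190×10¹⁸/6.022×10²³ = 1.194×10⁻⁵ mol.
Fraction absorbed: 1 − 10^(−0.912) = 0.8775.
Photons absorbed: 0.8775 × 1.194×10⁻⁵ = 1.048×10⁻⁵ mol.
Φ = 6.69×10⁻⁶ mol / 1.048×10⁻⁵ mol photons = 0.64.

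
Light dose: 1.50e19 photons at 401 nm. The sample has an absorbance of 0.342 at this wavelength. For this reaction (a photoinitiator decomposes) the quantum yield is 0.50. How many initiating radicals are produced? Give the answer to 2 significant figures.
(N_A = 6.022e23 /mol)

4.1e18 initiating radicals

Moles of photons: 1.50e19 / 6.022e23 = 2.491e-5 mol.
Fraction absorbed: 1 − 10^(−0.342) = 0.5450.
Photons absorbed: 0.5450 × 2.491e-5 = 1.358e-5 mol.
Product: Φ × n_abs = 0.50 × 1.358e-5 = 6.790e-6 mol.
As a count: 6.790e-6 × 6.022e23 = 4.1e18.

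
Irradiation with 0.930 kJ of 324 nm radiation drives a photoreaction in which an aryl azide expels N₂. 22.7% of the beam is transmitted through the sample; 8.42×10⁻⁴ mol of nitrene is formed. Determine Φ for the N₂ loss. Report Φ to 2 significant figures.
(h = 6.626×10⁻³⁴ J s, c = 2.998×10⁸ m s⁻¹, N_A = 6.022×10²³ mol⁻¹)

Photon energy at 324 nm: hc/λ = (6.626×10⁻³⁴)(2.998×10⁸)/(324×10⁻⁹) = 6.131×10⁻¹⁹ J.
Incident energy: 0.930 kJ = 930 J.
Photons incident: 930 / 6.131×10⁻¹⁹ = 1.517×10²¹, i.e. 1.517×10²¹/6.022×10²³ = 0.002519 mol.
Fraction absorbed: 1 − 22.7/100 = 0.7730.
Photons absorbed: 0.7730 × 0.002519 = 0.001947 mol.
Φ = 8.42×10⁻⁴ mol / 0.001947 mol photons = 0.43.

Φ = 0.43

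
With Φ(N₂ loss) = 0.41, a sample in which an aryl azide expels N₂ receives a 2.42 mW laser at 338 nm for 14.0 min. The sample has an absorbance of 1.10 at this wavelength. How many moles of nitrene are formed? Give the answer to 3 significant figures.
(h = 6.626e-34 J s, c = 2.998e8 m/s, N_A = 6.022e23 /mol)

2.17e-6 mol

Photon energy at 338 nm: hc/λ = (6.626e-34)(2.998e8)/(338e-9) = 5.877e-19 J.
Energy delivered: (2.42 mW)(840 s) = 2.033 J.
Photons incident: 2.033 / 5.877e-19 = 3.459e18, i.e. 3.459e18/6.022e23 = 5.744e-6 mol.
Fraction absorbed: 1 − 10^(−1.10) = 0.9206.
Photons absorbed: 0.9206 × 5.744e-6 = 5.288e-6 mol.
Product: Φ × n_abs = 0.41 × 5.288e-6 = 2.168e-6 mol.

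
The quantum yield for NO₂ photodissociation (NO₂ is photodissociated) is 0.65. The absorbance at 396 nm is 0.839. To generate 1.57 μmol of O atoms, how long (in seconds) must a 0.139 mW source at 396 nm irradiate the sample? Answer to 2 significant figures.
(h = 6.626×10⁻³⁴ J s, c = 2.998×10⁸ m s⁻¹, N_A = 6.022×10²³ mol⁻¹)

Product: 1.57 μmol = 1.57×10⁻⁶ mol.
Photons that must be absorbed: 1.57×10⁻⁶ / 0.65 = 2.415×10⁻⁶ mol.
Fraction absorbed: 1 − 10^(−0.839) = 0.8551.
Incident photons needed: 2.415×10⁻⁶ / 0.8551 = 2.824×10⁻⁶ mol.
Photon energy: hc/λ = 5.016×10⁻¹⁹ J; per mole, 3.021×10⁵ J mol⁻¹.
Energy required: 2.824×10⁻⁶ × 3.021×10⁵ = 0.8531 J.
Time: 0.8531 J / 0.000139 W = 6100 s.

t ≈ 6100 s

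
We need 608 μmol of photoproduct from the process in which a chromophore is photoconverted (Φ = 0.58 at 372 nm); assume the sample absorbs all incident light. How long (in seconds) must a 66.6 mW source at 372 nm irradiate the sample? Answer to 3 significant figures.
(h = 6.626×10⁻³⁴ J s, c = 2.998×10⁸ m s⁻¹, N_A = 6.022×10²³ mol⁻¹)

Product: 608 μmol = 6.08×10⁻⁴ mol.
Photons that must be absorbed: 6.08×10⁻⁴ / 0.58 = 0.001048 mol.
Photon energy: hc/λ = 5.340×10⁻¹⁹ J; per mole, 3.216×10⁵ J mol⁻¹.
Energy required: 0.001048 × 3.216×10⁵ = 337.0 J.
Time: 337.0 J / 0.0666 W = 5060 s.

t ≈ 5060 s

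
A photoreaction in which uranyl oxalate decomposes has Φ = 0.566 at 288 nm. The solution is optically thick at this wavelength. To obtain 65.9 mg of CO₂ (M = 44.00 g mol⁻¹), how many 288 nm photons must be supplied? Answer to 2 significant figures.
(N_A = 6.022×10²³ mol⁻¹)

Product: 65.9 mg / 44.00 g mol⁻¹ = 0.001498 mol.
Photons that must be absorbed: 0.001498 / 0.566 = 0.002647 mol.
Photon count: 0.002647 × 6.022×10²³ = 1.6×10²¹.

1.6×10²¹ photons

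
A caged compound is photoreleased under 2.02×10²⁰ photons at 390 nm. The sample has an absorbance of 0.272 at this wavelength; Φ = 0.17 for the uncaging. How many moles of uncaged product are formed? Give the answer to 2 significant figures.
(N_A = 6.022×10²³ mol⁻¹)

Moles of photons: 2.02×10²⁰ / 6.022×10²³ = 3.354×10⁻⁴ mol.
Fraction absorbed: 1 − 10^(−0.272) = 0.4654.
Photons absorbed: 0.4654 × 3.354×10⁻⁴ = 1.561×10⁻⁴ mol.
Product: Φ × n_abs = 0.17 × 1.561×10⁻⁴ = 2.654×10⁻⁵ mol.

2.7×10⁻⁵ mol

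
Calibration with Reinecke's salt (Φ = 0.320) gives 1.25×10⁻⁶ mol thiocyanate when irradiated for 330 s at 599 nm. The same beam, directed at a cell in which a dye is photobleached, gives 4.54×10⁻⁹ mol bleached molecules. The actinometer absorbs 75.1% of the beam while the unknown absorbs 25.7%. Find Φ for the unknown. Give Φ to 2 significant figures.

Φ = 0.0034

Photons absorbed by the actinometer: 1.25×10⁻⁶ / 0.320 = 3.906×10⁻⁶ mol.
Incident flux: 3.906×10⁻⁶ / 0.751 = 5.201×10⁻⁶ einstein.
Absorbed by unknown: 0.257 × 5.201×10⁻⁶ = 1.337×10⁻⁶ mol.
Φ(unknown) = 4.54×10⁻⁹ / 1.337×10⁻⁶ = 0.0034.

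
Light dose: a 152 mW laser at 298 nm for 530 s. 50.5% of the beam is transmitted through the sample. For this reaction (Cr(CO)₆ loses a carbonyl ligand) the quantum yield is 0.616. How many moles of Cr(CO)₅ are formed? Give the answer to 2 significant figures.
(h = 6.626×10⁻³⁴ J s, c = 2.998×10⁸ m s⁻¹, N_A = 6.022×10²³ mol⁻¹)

6.1×10⁻⁵ mol

Photon energy at 298 nm: hc/λ = (6.626×10⁻³⁴)(2.998×10⁸)/(298×10⁻⁹) = 6.666×10⁻¹⁹ J.
Energy delivered: (152 mW)(530 s) = 80.56 J.
Photons incident: 80.56 / 6.666×10⁻¹⁹ = 1.209×10²⁰, i.e. 1.209×10²⁰/6.022×10²³ = 2.008×10⁻⁴ mol.
Fraction absorbed: 1 − 50.5/100 = 0.4950.
Photons absorbed: 0.4950 × 2.008×10⁻⁴ = 9.940×10⁻⁵ mol.
Product: Φ × n_abs = 0.616 × 9.940×10⁻⁵ = 6.123×10⁻⁵ mol.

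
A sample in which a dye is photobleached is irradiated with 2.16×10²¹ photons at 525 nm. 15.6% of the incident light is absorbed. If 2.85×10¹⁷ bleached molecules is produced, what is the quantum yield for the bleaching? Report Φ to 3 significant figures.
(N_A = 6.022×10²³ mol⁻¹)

Product: 2.85×10¹⁷ / 6.022×10²³ = 4.733×10⁻⁷ mol.
Moles of photons: 2.16×10²¹ / 6.022×10²³ = 0.003587 mol.
Photons absorbed: 0.156 × 0.003587 = 5.596×10⁻⁴ mol.
Φ = 4.733×10⁻⁷ mol / 5.596×10⁻⁴ mol photons = 8.46×10⁻⁴.

Φ = 8.46×10⁻⁴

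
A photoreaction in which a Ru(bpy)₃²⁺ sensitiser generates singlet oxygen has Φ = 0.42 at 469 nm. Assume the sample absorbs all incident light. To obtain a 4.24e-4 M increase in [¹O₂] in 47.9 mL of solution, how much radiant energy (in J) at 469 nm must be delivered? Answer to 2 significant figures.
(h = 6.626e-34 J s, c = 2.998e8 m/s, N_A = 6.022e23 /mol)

Product: (4.24e-4 M)(0.0479 L) = 2.031e-5 mol.
Photons that must be absorbed: 2.031e-5 / 0.42 = 4.836e-5 mol.
Photon energy: hc/λ = 4.236e-19 J; per mole, 2.551e5 J mol⁻¹.
Energy required: 4.836e-5 × 2.551e5 = 12 J.

12 J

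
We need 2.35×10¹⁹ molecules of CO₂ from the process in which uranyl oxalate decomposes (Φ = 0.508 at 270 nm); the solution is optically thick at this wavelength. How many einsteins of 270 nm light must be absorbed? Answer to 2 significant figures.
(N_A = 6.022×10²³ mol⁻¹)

7.7×10⁻⁵ einstein

Product: 2.35×10¹⁹ / 6.022×10²³ = 3.902×10⁻⁵ mol.
Photons that must be absorbed: 3.902×10⁻⁵ / 0.508 = 7.681×10⁻⁵ mol.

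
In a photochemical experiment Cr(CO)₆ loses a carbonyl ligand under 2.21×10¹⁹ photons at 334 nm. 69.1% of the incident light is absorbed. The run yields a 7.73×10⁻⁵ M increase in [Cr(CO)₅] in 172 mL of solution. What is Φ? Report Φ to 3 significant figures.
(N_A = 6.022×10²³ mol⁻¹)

Φ = 0.524

Product: (7.73×10⁻⁵ M)(0.172 L) = 1.330×10⁻⁵ mol.
Moles of photons: 2.21×10¹⁹ / 6.022×10²³ = 3.670×10⁻⁵ mol.
Photons absorbed: 0.691 × 3.670×10⁻⁵ = 2.536×10⁻⁵ mol.
Φ = 1.330×10⁻⁵ mol / 2.536×10⁻⁵ mol photons = 0.524.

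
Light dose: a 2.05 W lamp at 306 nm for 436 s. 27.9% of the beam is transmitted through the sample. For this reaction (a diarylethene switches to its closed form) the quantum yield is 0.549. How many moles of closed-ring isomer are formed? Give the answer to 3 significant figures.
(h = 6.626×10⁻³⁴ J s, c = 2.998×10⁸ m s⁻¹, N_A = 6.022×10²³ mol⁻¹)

9.05×10⁻⁴ mol

Photon energy at 306 nm: hc/λ = (6.626×10⁻³⁴)(2.998×10⁸)/(306×10⁻⁹) = 6.492×10⁻¹⁹ J.
Energy delivered: (2.05 W)(436 s) = 893.8 J.
Photons incident: 893.8 / 6.492×10⁻¹⁹ = 1.377×10²¹, i.e. 1.377×10²¹/6.022×10²³ = 0.002287 mol.
Fraction absorbed: 1 − 27.9/100 = 0.7210.
Photons absorbed: 0.7210 × 0.002287 = 0.001649 mol.
Product: Φ × n_abs = 0.549 × 0.001649 = 9.053×10⁻⁴ mol.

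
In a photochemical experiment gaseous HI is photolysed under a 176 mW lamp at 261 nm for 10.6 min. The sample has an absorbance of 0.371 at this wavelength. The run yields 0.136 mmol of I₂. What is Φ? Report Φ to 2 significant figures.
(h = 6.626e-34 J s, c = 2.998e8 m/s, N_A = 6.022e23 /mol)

Product: 0.136 mmol = 1.36e-4 mol.
Photon energy at 261 nm: hc/λ = (6.626e-34)(2.998e8)/(261e-9) = 7.611e-19 J.
Energy delivered: (176 mW)(636 s) = 111.9 J.
Photons incident: 111.9 / 7.611e-19 = 1.470e20, i.e. 1.470e20/6.022e23 = 2.441e-4 mol.
Fraction absorbed: 1 − 10^(−0.371) = 0.5744.
Photons absorbed: 0.5744 × 2.441e-4 = 1.402e-4 mol.
Φ = 1.36e-4 mol / 1.402e-4 mol photons = 0.97.

Φ = 0.97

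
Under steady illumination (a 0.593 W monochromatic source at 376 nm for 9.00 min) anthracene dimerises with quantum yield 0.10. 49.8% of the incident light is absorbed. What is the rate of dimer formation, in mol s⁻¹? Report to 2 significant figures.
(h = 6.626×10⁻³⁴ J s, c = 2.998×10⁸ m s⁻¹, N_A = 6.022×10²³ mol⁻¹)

Photon energy at 376 nm: hc/λ = (6.626×10⁻³⁴)(2.998×10⁸)/(376×10⁻⁹) = 5.283×10⁻¹⁹ J.
Energy delivered: (0.593 W)(540 s) = 320.2 J.
Photons incident: 320.2 / 5.283×10⁻¹⁹ = 6.061×10²⁰, i.e. 6.061×10²⁰/6.022×10²³ = 0.001006 mol.
Photons absorbed: 0.498 × 0.001006 = 5.010×10⁻⁴ mol.
Product formed: 0.10 × 5.010×10⁻⁴ = 5.010×10⁻⁵ mol.
Rate: 5.010×10⁻⁵ / 540 s = 9.3×10⁻⁸ mol s⁻¹.

9.3×10⁻⁸ mol s⁻¹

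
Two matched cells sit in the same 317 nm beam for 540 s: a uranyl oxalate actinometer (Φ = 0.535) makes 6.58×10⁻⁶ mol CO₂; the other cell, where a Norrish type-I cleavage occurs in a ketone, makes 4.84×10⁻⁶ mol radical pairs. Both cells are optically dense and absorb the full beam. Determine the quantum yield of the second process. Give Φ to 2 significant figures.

Φ = 0.39

Photons absorbed by the actinometer: 6.58×10⁻⁶ / 0.535 = 1.230×10⁻⁵ mol.
Φ(unknown) = 4.84×10⁻⁶ / 1.230×10⁻⁵ = 0.39.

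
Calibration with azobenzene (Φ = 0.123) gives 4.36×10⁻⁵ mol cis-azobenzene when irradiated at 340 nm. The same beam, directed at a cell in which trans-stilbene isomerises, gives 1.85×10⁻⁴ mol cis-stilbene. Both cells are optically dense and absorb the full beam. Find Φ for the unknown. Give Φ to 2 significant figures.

Photons absorbed by the actinometer: 4.36×10⁻⁵ / 0.123 = 3.545×10⁻⁴ mol.
Φ(unknown) = 1.85×10⁻⁴ / 3.545×10⁻⁴ = 0.52.

Φ = 0.52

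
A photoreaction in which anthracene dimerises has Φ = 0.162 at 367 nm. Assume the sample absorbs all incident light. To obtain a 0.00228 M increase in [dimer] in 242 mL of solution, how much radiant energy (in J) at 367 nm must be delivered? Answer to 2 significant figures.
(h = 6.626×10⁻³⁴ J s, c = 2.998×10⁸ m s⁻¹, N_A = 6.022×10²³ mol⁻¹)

1100 J

Product: (0.00228 M)(0.242 L) = 5.518×10⁻⁴ mol.
Photons that must be absorbed: 5.518×10⁻⁴ / 0.162 = 0.003406 mol.
Photon energy: hc/λ = 5.413×10⁻¹⁹ J; per mole, 3.260×10⁵ J mol⁻¹.
Energy required: 0.003406 × 3.260×10⁵ = 1100 J.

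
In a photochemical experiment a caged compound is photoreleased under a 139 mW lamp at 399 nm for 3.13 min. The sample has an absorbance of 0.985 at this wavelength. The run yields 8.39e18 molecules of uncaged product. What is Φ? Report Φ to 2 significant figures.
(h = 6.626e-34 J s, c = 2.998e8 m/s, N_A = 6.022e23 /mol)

Φ = 0.18

Product: 8.39e18 / 6.022e23 = 1.393e-5 mol.
Photon energy at 399 nm: hc/λ = (6.626e-34)(2.998e8)/(399e-9) = 4.979e-19 J.
Energy delivered: (139 mW)(187.8 s) = 26.10 J.
Photons incident: 26.10 / 4.979e-19 = 5.242e19, i.e. 5.242e19/6.022e23 = 8.705e-5 mol.
Fraction absorbed: 1 − 10^(−0.985) = 0.8965.
Photons absorbed: 0.8965 × 8.705e-5 = 7.804e-5 mol.
Φ = 1.393e-5 mol / 7.804e-5 mol photons = 0.18.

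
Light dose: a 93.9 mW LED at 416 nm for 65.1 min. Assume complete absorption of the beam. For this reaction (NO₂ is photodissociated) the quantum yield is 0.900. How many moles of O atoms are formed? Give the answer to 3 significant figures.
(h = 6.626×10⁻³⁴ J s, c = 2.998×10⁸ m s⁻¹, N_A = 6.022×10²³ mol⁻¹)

Photon energy at 416 nm: hc/λ = (6.626×10⁻³⁴)(2.998×10⁸)/(416×10⁻⁹) = 4.775×10⁻¹⁹ J.
Energy delivered: (93.9 mW)(3906 s) = 366.8 J.
Photons incident: 366.8 / 4.775×10⁻¹⁹ = 7.682×10²⁰, i.e. 7.682×10²⁰/6.022×10²³ = 0.001276 mol.
Product: Φ × n_abs = 0.900 × 0.001276 = 0.001148 mol.

0.00115 mol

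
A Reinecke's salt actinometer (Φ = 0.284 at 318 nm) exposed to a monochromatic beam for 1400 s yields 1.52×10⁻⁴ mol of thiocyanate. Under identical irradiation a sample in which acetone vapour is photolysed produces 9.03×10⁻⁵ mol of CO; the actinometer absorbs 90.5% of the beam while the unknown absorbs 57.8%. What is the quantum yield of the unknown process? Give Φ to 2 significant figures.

Photons absorbed by the actinometer: 1.52×10⁻⁴ / 0.284 = 5.352×10⁻⁴ mol.
Incident flux: 5.352×10⁻⁴ / 0.905 = 5.914×10⁻⁴ einstein.
Absorbed by unknown: 0.578 × 5.914×10⁻⁴ = 3.418×10⁻⁴ mol.
Φ(unknown) = 9.03×10⁻⁵ / 3.418×10⁻⁴ = 0.26.

Φ = 0.26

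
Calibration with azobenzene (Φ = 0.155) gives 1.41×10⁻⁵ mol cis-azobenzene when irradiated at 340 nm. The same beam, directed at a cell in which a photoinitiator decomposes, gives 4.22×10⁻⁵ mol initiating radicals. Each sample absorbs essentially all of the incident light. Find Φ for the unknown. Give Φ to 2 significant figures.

Φ = 0.46

Photons absorbed by the actinometer: 1.41×10⁻⁵ / 0.155 = 9.097×10⁻⁵ mol.
Φ(unknown) = 4.22×10⁻⁵ / 9.097×10⁻⁵ = 0.46.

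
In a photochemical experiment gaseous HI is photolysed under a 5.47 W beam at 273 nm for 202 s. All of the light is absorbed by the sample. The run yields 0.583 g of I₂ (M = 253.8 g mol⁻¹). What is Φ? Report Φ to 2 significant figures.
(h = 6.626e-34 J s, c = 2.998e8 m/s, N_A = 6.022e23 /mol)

Product: 0.583 g / 253.8 g mol⁻¹ = 0.002297 mol.
Photon energy at 273 nm: hc/λ = (6.626e-34)(2.998e8)/(273e-9) = 7.276e-19 J.
Energy delivered: (5.47 W)(202 s) = 1105 J.
Photons incident: 1105 / 7.276e-19 = 1.519e21, i.e. 1.519e21/6.022e23 = 0.002522 mol.
Φ = 0.002297 mol / 0.002522 mol photons = 0.91.

Φ = 0.91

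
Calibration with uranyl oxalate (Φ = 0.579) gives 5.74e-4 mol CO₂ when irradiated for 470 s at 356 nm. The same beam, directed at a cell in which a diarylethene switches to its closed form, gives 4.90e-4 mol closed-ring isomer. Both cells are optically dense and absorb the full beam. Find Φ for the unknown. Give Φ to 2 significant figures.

Φ = 0.49

Photons absorbed by the actinometer: 5.74e-4 / 0.579 = 9.914e-4 mol.
Φ(unknown) = 4.90e-4 / 9.914e-4 = 0.49.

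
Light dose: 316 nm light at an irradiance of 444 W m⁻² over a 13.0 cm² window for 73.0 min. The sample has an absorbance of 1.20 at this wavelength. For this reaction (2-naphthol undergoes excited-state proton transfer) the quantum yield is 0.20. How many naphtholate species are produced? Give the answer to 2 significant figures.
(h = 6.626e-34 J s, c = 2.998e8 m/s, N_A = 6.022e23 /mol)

Photon energy at 316 nm: hc/λ = (6.626e-34)(2.998e8)/(316e-9) = 6.286e-19 J.
Energy delivered: (444 W m⁻²)(13.0e-4 m²)(4380 s) = 2528 J.
Photons incident: 2528 / 6.286e-19 = 4.022e21, i.e. 4.022e21/6.022e23 = 0.006679 mol.
Fraction absorbed: 1 − 10^(−1.20) = 0.9369.
Photons absorbed: 0.9369 × 0.006679 = 0.006258 mol.
Product: Φ × n_abs = 0.20 × 0.006258 = 0.001252 mol.
As a count: 0.001252 × 6.022e23 = 7.5e20.

7.5e20 species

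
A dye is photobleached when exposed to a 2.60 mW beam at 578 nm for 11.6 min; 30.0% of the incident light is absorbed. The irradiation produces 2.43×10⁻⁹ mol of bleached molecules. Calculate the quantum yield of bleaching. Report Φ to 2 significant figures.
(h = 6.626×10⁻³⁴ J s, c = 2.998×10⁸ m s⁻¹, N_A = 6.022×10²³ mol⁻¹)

Photon energy at 578 nm: hc/λ = (6.626×10⁻³⁴)(2.998×10⁸)/(578×10⁻⁹) = 3.437×10⁻¹⁹ J.
Energy delivered: (2.60 mW)(696 s) = 1.810 J.
Photons incident: 1.810 / 3.437×10⁻¹⁹ = 5.266×10¹⁸, i.e. 5.266×10¹⁸/6.022×10²³ = 8.745×10⁻⁶ mol.
Photons absorbed: 0.300 × 8.745×10⁻⁶ = 2.624×10⁻⁶ mol.
Φ = 2.43×10⁻⁹ mol / 2.624×10⁻⁶ mol photons = 9.3×10⁻⁴.

Φ = 9.3×10⁻⁴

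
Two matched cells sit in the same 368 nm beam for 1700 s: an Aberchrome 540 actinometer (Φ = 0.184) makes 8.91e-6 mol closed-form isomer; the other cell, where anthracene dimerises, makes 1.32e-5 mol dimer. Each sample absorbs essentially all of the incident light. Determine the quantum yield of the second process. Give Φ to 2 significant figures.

Φ = 0.27

Photons absorbed by the actinometer: 8.91e-6 / 0.184 = 4.842e-5 mol.
Φ(unknown) = 1.32e-5 / 4.842e-5 = 0.27.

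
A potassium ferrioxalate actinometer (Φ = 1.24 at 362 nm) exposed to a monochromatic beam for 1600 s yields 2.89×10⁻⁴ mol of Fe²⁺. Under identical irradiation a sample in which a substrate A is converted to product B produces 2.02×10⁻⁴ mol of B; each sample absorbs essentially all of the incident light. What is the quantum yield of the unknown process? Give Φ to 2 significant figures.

Photons absorbed by the actinometer: 2.89×10⁻⁴ / 1.24 = 2.331×10⁻⁴ mol.
Φ(unknown) = 2.02×10⁻⁴ / 2.331×10⁻⁴ = 0.87.

Φ = 0.87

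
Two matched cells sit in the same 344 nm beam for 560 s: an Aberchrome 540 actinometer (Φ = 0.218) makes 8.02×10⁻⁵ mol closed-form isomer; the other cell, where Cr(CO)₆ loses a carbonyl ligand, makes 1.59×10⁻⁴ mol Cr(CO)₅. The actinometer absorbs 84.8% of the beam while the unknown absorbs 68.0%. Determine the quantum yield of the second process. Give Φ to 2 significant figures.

Φ = 0.54

Photons absorbed by the actinometer: 8.02×10⁻⁵ / 0.218 = 3.679×10⁻⁴ mol.
Incident flux: 3.679×10⁻⁴ / 0.848 = 4.338×10⁻⁴ einstein.
Absorbed by unknown: 0.680 × 4.338×10⁻⁴ = 2.950×10⁻⁴ mol.
Φ(unknown) = 1.59×10⁻⁴ / 2.950×10⁻⁴ = 0.54.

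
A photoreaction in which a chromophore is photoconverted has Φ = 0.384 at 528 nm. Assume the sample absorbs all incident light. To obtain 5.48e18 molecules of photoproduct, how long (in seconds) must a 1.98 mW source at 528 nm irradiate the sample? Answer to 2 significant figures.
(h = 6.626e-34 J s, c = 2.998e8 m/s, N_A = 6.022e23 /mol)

t ≈ 2700 s

Product: 5.48e18 / 6.022e23 = 9.100e-6 mol.
Photons that must be absorbed: 9.100e-6 / 0.384 = 2.370e-5 mol.
Photon energy: hc/λ = 3.762e-19 J; per mole, 2.265e5 J mol⁻¹.
Energy required: 2.370e-5 × 2.265e5 = 5.368 J.
Time: 5.368 J / 0.00198 W = 2700 s.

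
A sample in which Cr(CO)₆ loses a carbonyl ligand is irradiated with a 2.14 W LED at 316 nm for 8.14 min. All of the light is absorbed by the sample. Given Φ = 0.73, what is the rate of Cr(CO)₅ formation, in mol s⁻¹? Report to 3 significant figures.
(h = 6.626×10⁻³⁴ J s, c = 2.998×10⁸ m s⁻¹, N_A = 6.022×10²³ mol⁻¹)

Photon energy at 316 nm: hc/λ = (6.626×10⁻³⁴)(2.998×10⁸)/(316×10⁻⁹) = 6.286×10⁻¹⁹ J.
Energy delivered: (2.14 W)(488.4 s) = 1045 J.
Photons incident: 1045 / 6.286×10⁻¹⁹ = 1.662×10²¹, i.e. 1.662×10²¹/6.022×10²³ = 0.002760 mol.
Product formed: 0.73 × 0.002760 = 0.002015 mol.
Rate: 0.002015 / 488.4 s = 4.13×10⁻⁶ mol s⁻¹.

4.13×10⁻⁶ mol s⁻¹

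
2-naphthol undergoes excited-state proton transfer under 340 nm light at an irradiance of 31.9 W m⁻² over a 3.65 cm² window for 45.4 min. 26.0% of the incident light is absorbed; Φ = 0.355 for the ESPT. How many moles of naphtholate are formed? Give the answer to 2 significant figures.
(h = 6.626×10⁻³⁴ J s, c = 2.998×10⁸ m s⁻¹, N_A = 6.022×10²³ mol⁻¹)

8.3×10⁻⁶ mol

Photon energy at 340 nm: hc/λ = (6.626×10⁻³⁴)(2.998×10⁸)/(340×10⁻⁹) = 5.843×10⁻¹⁹ J.
Energy delivered: (31.9 W m⁻²)(3.65×10⁻⁴ m²)(2724 s) = 31.72 J.
Photons incident: 31.72 / 5.843×10⁻¹⁹ = 5.429×10¹⁹, i.e. 5.429×10¹⁹/6.022×10²³ = 9.015×10⁻⁵ mol.
Photons absorbed: 0.260 × 9.015×10⁻⁵ = 2.344×10⁻⁵ mol.
Product: Φ × n_abs = 0.355 × 2.344×10⁻⁵ = 8.321×10⁻⁶ mol.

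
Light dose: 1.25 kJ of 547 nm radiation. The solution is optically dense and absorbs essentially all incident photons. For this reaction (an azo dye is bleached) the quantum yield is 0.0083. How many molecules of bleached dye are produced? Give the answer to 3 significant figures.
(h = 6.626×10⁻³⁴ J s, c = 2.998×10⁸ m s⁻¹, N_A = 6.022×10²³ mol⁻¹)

2.86×10¹⁹ molecules

Photon energy at 547 nm: hc/λ = (6.626×10⁻³⁴)(2.998×10⁸)/(547×10⁻⁹) = 3.632×10⁻¹⁹ J.
Incident energy: 1.25 kJ = 1250 J.
Photons incident: 1250 / 3.632×10⁻¹⁹ = 3.442×10²¹, i.e. 3.442×10²¹/6.022×10²³ = 0.005716 mol.
Product: Φ × n_abs = 0.0083 × 0.005716 = 4.744×10⁻⁵ mol.
As a count: 4.744×10⁻⁵ × 6.022×10²³ = 2.86×10¹⁹.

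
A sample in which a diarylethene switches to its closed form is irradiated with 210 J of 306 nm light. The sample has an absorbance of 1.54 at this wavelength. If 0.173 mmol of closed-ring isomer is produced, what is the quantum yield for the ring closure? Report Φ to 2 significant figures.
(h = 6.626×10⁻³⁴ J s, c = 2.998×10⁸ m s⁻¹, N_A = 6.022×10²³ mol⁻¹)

Φ = 0.33

Product: 0.173 mmol = 1.73×10⁻⁴ mol.
Photon energy at 306 nm: hc/λ = (6.626×10⁻³⁴)(2.998×10⁸)/(306×10⁻⁹) = 6.492×10⁻¹⁹ J.
Photons incident: 210 / 6.492×10⁻¹⁹ = 3.235×10²⁰, i.e. 3.235×10²⁰/6.022×10²³ = 5.372×10⁻⁴ mol.
Fraction absorbed: 1 − 10^(−1.54) = 0.9712.
Photons absorbed: 0.9712 × 5.372×10⁻⁴ = 5.217×10⁻⁴ mol.
Φ = 1.73×10⁻⁴ mol / 5.217×10⁻⁴ mol photons = 0.33.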